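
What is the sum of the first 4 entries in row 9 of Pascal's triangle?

130

1 + 9 + 36 + 84 = 130.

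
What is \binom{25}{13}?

5200300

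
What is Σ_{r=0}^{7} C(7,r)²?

3432

Σ C(7,r)² is the coefficient of x^7 in (1+x)^7(1+x)^7 = (1+x)^14, i.e. C(14,7) = 3432.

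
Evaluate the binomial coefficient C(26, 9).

3124550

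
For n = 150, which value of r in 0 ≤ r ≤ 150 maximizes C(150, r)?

75

C(150,r) is maximized at r = 150/2 = 75.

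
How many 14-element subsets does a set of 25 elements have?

4457400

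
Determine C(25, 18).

480700

C(25,18) = C(25,7) by symmetry.
C(25,7) = (25·24·23·22·21·20·19) / 7! = 2422728000 / 5040 = 480700.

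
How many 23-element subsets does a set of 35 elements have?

C(35,23) = C(35,12) by symmetry.
C(35,12) = (35·34·33·32·31·30·29·28·27·26·25·24) / 12! = 399703747322880000 / 479001600 = 834451800.

834451800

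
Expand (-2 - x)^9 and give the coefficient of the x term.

-2304

The general term is C(9,j)·(-2)^j·(-x)^(9-j); the x^1 term has j = 8.
C(9,8) = 9.
Coefficient = C(9,8) · (-2)^8 · (-1)^1 = 9 · 256 · (-1) = -2304.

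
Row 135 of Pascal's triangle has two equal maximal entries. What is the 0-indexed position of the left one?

67

For odd n = 135, C(135,r) peaks at r = (n−1)/2 and (n+1)/2; the lower is 67.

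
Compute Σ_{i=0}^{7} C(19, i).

1 + 19 + 171 + 969 + 3876 + 11628 + 27132 + 50388 = 94184.

94184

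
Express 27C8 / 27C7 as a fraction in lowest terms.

5/2

C(n,k+1)/C(n,k) = (n−k)/(k+1) = (27−7)/(7+1) = 20/8 = 5/2.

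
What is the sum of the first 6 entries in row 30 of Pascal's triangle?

1 + 30 + 435 + 4060 + 27405 + 142506 = 174437.

174437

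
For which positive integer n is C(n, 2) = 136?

17

n(n−1)/2 = 136 ⇒ n(n−1) = 272. Since 17·16 = 272, n = 17.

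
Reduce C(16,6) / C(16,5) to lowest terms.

C(n,k+1)/C(n,k) = (n−k)/(k+1) = (16−5)/(5+1) = 11/6.

11/6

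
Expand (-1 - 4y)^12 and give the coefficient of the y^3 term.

The general term is C(12,j)·(-1)^j·(-4y)^(12-j); the y^3 term has j = 9.
C(12,9) = 220.
Coefficient = C(12,9) · (-1)^9 · (-4)^3 = 220 · (-1) · (-64) = 14080.

14080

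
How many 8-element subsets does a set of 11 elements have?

165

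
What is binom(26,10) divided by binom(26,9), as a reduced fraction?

17/10

C(n,k+1)/C(n,k) = (n−k)/(k+1) = (26−9)/(9+1) = 17/10.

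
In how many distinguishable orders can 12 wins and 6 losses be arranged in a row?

Choose positions for the wins: C(18,12) = 18564.

18564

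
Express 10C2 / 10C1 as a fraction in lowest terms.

C(n,k+1)/C(n,k) = (n−k)/(k+1) = (10−1)/(1+1) = 9/2.

9/2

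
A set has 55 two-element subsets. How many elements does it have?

n(n−1)/2 = 55 ⇒ n(n−1) = 110. Since 11·10 = 110, n = 11.

11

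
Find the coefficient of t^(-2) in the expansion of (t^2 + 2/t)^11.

General term: C(11,j)·(t^2)^j·(2/t)^(11-j), with t-exponent 2j − 1(11−j) = 3j − 11.
Set 3j − 11 = -2: j = 3.
C(11,3) = 165; 1^3 = 1; 2^8 = 256.
Coefficient = 165 · 1 · 256 = 42240.

42240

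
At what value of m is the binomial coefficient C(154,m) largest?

77

C(154,m) is maximized at m = 154/2 = 77.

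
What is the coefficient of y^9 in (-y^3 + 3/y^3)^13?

312741

General term: C(13,j)·(-y^3)^j·(3/y^3)^(13-j), with y-exponent 3j − 3(13−j) = 6j − 39.
Set 6j − 39 = 9: j = 8.
C(13,8) = 1287; (-1)^8 = 1; 3^5 = 243.
Coefficient = 1287 · 1 · 243 = 312741.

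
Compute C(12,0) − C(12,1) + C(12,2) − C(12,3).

The partial alternating sum Σ_{k=0}^{3} (−1)^k C(12,k) = (−1)^3 C(11,3) = -165.

-165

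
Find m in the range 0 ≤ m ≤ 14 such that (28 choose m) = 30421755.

C(28,m) increases on 0 ≤ m ≤ 14. C(28,11) = 21474180 and C(28,12) = 30421755, so m = 12.

12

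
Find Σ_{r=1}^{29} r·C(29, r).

Differentiating (1+x)^29 and setting x=1: Σ r·C(29,r) = 29·2^28 = 7784628224.

7784628224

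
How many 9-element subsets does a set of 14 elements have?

C(14,9) = C(14,5) by symmetry.
C(14,5) = (14·13·12·11·10) / 5! = 240240 / 120 = 2002.

2002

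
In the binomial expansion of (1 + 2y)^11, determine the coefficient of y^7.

42240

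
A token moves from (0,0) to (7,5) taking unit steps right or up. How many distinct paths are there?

792

Each path is a sequence of 12 steps with 7 rights: C(12,7) = 792.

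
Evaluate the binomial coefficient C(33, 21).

C(33,21) = C(33,12) by symmetry.
C(33,12) = (33·32·31·30·29·28·27·26·25·24·23·22) / 12! = 169958063987712000 / 479001600 = 354817320.

354817320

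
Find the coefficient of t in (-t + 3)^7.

-5103

The general term is C(7,j)·(-t)^j·(3)^(7-j); the t^1 term has j = 1.
C(7,1) = 7.
Coefficient = C(7,1) · (-1)^1 · 3^6 = 7 · (-1) · 729 = -5103.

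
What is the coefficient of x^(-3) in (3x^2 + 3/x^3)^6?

General term: C(6,j)·(3x^2)^j·(3/x^3)^(6-j), with x-exponent 2j − 3(6−j) = 5j − 18.
Set 5j − 18 = -3: j = 3.
C(6,3) = 20; 3^3 = 27; 3^3 = 27.
Coefficient = 20 · 27 · 27 = 14580.

14580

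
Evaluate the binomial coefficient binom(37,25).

C(37,25) = C(37,12) by symmetry.
C(37,12) = (37·36·35·34·33·32·31·30·29·28·27·26) / 12! = 887342319056793600 / 479001600 = 1852482996.

1852482996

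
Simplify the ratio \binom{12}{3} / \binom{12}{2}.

C(n,k+1)/C(n,k) = (n−k)/(k+1) = (12−2)/(2+1) = 10/3.

10/3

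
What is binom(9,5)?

C(9,5) = C(9,4) by symmetry.
C(9,4) = (9·8·7·6) / 4! = 3024 / 24 = 126.

126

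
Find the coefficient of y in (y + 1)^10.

The general term is C(10,j)·(y)^j·(1)^(10-j); the y^1 term has j = 1.
C(10,1) = 10.
Coefficient = C(10,1) = 10.

10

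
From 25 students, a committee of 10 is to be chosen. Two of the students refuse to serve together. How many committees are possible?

All 10-subsets: C(25,10) = 3268760. Those containing both fixed elements: C(23,8) = 490314.
3268760 − 490314 = 2778446.

2778446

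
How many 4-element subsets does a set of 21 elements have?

5985

C(21,4) = (21·20·19·18) / 4! = 143640 / 24 = 5985.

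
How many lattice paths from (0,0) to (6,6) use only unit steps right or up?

924

Each path is a sequence of 12 steps with 6 rights: C(12,6) = 924.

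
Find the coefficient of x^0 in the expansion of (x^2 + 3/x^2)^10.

General term: C(10,j)·(x^2)^j·(3/x^2)^(10-j), with x-exponent 2j − 2(10−j) = 4j − 20.
Set 4j − 20 = 0: j = 5.
C(10,5) = 252; 1^5 = 1; 3^5 = 243.
Coefficient = 252 · 1 · 243 = 61236.

61236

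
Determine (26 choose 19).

657800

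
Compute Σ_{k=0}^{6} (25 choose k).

245506

1 + 25 + 300 + 2300 + 12650 + 53130 + 177100 = 245506.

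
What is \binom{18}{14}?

3060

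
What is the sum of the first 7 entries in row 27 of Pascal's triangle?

397594

1 + 27 + 351 + 2925 + 17550 + 80730 + 296010 = 397594.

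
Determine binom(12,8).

495

C(12,8) = C(12,4) by symmetry.
C(12,4) = (12·11·10·9) / 4! = 11880 / 24 = 495.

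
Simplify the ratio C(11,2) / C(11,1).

5

C(n,k+1)/C(n,k) = (n−k)/(k+1) = (11−1)/(1+1) = 10/2 = 5.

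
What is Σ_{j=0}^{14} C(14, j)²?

By Vandermonde's identity, Σ C(14,j)² = C(28,14) = 40116600.

40116600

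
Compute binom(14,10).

C(14,10) = C(14,4) by symmetry.
C(14,4) = (14·13·12·11) / 4! = 24024 / 24 = 1001.

1001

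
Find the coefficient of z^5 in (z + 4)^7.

336

The general term is C(7,j)·(z)^j·(4)^(7-j); the z^5 term has j = 5.
C(7,5) = 21.
Coefficient = C(7,5) · 4^2 = 21 · 16 = 336.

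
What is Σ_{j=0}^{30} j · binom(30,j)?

16106127360

Differentiating (1+x)^30 and setting x=1: Σ j·C(30,j) = 30·2^29 = 16106127360.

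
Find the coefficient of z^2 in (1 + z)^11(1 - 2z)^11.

33

Coefficient of z^2 = Σ_{j} C(11,j)·1^j·C(11,2-j)·(-2)^(2-j) for j from 0 to 2.
= 220 + (-242) + 55 = 33.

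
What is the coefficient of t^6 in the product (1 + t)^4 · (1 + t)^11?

5005

(1 + t)^4(1 + t)^11 = (1 + t)^15, so the coefficient of t^6 is C(15,6)·1^6 = 5005·1 = 5005.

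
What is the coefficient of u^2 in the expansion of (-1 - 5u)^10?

1125

The general term is C(10,j)·(-1)^j·(-5u)^(10-j); the u^2 term has j = 8.
C(10,8) = 45.
Coefficient = C(10,8) · (-5)^2 = 45 · 25 = 1125.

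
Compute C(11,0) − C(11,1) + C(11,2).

45

The partial alternating sum Σ_{k=0}^{2} (−1)^k C(11,k) = (−1)^2 C(10,2) = 45.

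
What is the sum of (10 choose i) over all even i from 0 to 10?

Even-i terms of row 10 sum to 2^9 = 512.

512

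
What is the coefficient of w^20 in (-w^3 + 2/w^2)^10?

General term: C(10,j)·(-w^3)^j·(2/w^2)^(10-j), with w-exponent 3j − 2(10−j) = 5j − 20.
Set 5j − 20 = 20: j = 8.
C(10,8) = 45; (-1)^8 = 1; 2^2 = 4.
Coefficient = 45 · 1 · 4 = 180.

180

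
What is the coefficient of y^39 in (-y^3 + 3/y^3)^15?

45

General term: C(15,j)·(-y^3)^j·(3/y^3)^(15-j), with y-exponent 3j − 3(15−j) = 6j − 45.
Set 6j − 45 = 39: j = 14.
C(15,14) = 15; (-1)^14 = 1; 3^1 = 3.
Coefficient = 15 · 1 · 3 = 45.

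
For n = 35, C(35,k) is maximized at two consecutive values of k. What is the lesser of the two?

17

For odd n = 35, C(35,k) peaks at k = (n−1)/2 and (n+1)/2; the lesser is 17.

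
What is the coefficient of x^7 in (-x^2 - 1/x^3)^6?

General term: C(6,j)·(-x^2)^j·(-1/x^3)^(6-j), with x-exponent 2j − 3(6−j) = 5j − 18.
Set 5j − 18 = 7: j = 5.
C(6,5) = 6; (-1)^5 = -1; (-1)^1 = -1.
Coefficient = 6 · (-1) · (-1) = 6.

6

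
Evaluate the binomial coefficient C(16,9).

11440

C(16,9) = C(16,7) by symmetry.
C(16,7) = (16·15·14·13·12·11·10) / 7! = 57657600 / 5040 = 11440.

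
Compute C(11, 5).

462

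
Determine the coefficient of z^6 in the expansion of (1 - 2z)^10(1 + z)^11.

Coefficient of z^6 = Σ_{j} C(10,j)·(-2)^j·C(11,6-j)·1^(6-j) for j from 0 to 6.
= 462 + (-9240) + 59400 + (-158400) + 184800 + (-88704) + 13440 = 1758.

1758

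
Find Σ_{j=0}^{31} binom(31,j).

The entries of row 31 sum to 2^31 = 2147483648.

2147483648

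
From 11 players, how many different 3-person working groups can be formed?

165

This is C(11,3) = 165.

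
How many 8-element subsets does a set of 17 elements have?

24310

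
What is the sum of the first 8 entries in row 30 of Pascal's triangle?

1 + 30 + 435 + 4060 + 27405 + 142506 + 593775 + 2035800 = 2804012.

2804012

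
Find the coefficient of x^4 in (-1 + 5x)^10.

131250

The general term is C(10,j)·(-1)^j·(5x)^(10-j); the x^4 term has j = 6.
C(10,6) = 210.
Coefficient = C(10,6) · 5^4 = 210 · 625 = 131250.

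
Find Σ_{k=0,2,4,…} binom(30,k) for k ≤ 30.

Half of (1+1)^30 + (1−1)^30 gives the even-index sum: 2^29 = 536870912.

536870912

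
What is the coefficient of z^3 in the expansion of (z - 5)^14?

-17773437500

The general term is C(14,j)·(z)^j·(-5)^(14-j); the z^3 term has j = 3.
C(14,3) = 364.
Coefficient = C(14,3) · (-5)^11 = 364 · (-48828125) = -17773437500.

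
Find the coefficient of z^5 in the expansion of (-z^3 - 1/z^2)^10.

252

General term: C(10,j)·(-z^3)^j·(-1/z^2)^(10-j), with z-exponent 3j − 2(10−j) = 5j − 20.
Set 5j − 20 = 5: j = 5.
C(10,5) = 252; (-1)^5 = -1; (-1)^5 = -1.
Coefficient = 252 · (-1) · (-1) = 252.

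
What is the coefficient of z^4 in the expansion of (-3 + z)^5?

-15

The general term is C(5,j)·(-3)^j·(z)^(5-j); the z^4 term has j = 1.
C(5,1) = 5.
Coefficient = C(5,1) · (-3)^1 = 5 · (-3) = -15.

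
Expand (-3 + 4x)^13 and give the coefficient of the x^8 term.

The general term is C(13,j)·(-3)^j·(4x)^(13-j); the x^8 term has j = 5.
C(13,5) = 1287.
Coefficient = C(13,5) · (-3)^5 · 4^8 = 1287 · (-243) · 65536 = -20495794176.

-20495794176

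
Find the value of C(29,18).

34597290

C(29,18) = C(29,11) by symmetry.
C(29,11) = (29·28·27·26·25·24·23·22·21·20·19) / 11! = 1381013105472000 / 39916800 = 34597290.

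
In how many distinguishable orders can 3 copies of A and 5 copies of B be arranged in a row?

Choose positions for the A's: C(8,3) = 56.

56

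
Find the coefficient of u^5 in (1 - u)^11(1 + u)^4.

Coefficient of u^5 = Σ_{j} C(11,j)·(-1)^j·C(4,5-j)·1^(5-j) for j from 1 to 5.
= (-11) + 220 + (-990) + 1320 + (-462) = 77.

77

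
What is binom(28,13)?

37442160

C(28,13) = (28·27·26·25·24·23·22·21·20·19·18·17·16) / 13! = 233153109116928000 / 6227020800 = 37442160.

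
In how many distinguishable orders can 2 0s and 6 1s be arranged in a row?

Choose positions for the 0s: C(8,2) = 28.

28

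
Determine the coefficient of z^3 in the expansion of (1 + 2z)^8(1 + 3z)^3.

Coefficient of z^3 = Σ_{j} C(8,j)·2^j·C(3,3-j)·3^(3-j) for j from 0 to 3.
= 27 + 432 + 1008 + 448 = 1915.

1915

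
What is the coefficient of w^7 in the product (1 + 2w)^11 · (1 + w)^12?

Coefficient of w^7 = Σ_{j} C(11,j)·2^j·C(12,7-j)·1^(7-j) for j from 0 to 7.
= 792 + 20328 + 174240 + 653400 + 1161600 + 975744 + 354816 + 42240 = 3383160.

3383160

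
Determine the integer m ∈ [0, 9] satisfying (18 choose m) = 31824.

7

C(18,m) increases on 0 ≤ m ≤ 9. C(18,6) = 18564 and C(18,7) = 31824, so m = 7.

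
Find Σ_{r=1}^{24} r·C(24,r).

201326592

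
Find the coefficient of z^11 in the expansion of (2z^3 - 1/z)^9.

4032

General term: C(9,j)·(2z^3)^j·(-1/z)^(9-j), with z-exponent 3j − 1(9−j) = 4j − 9.
Set 4j − 9 = 11: j = 5.
C(9,5) = 126; 2^5 = 32; (-1)^4 = 1.
Coefficient = 126 · 32 · 1 = 4032.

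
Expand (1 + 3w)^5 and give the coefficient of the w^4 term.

The general term is C(5,j)·(1)^j·(3w)^(5-j); the w^4 term has j = 1.
C(5,1) = 5.
Coefficient = C(5,1) · 3^4 = 5 · 81 = 405.

405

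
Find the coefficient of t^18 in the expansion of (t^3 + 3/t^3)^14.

81081

General term: C(14,j)·(t^3)^j·(3/t^3)^(14-j), with t-exponent 3j − 3(14−j) = 6j − 42.
Set 6j − 42 = 18: j = 10.
C(14,10) = 1001; 1^10 = 1; 3^4 = 81.
Coefficient = 1001 · 1 · 81 = 81081.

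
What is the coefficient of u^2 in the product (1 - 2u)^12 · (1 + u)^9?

84

Coefficient of u^2 = Σ_{j} C(12,j)·(-2)^j·C(9,2-j)·1^(2-j) for j from 0 to 2.
= 36 + (-216) + 264 = 84.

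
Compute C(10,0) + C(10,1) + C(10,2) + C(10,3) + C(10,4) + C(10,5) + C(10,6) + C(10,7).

968

1 + 10 + 45 + 120 + 210 + 252 + 210 + 120 = 968.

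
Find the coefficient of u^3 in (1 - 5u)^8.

The general term is C(8,j)·(1)^j·(-5u)^(8-j); the u^3 term has j = 5.
C(8,5) = 56.
Coefficient = C(8,5) · (-5)^3 = 56 · (-125) = -7000.

-7000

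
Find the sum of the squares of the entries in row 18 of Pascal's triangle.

By Vandermonde's identity, Σ C(18,i)² = C(36,18) = 9075135300.

9075135300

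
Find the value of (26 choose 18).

C(26,18) = C(26,8) by symmetry.
C(26,8) = (26·25·24·23·22·21·20·19) / 8! = 62990928000 / 40320 = 1562275.

1562275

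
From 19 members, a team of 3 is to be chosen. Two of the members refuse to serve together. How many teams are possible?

All 3-subsets: C(19,3) = 969. Those containing both fixed elements: C(17,1) = 17.
969 − 17 = 952.

952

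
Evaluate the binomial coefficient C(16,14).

120

C(16,14) = C(16,2) by symmetry.
C(16,2) = (16·15) / 2! = 240 / 2 = 120.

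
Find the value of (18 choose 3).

C(18,3) = (18·17·16) / 3! = 4896 / 6 = 816.

816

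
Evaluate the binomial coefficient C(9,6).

84

C(9,6) = C(9,3) by symmetry.
C(9,3) = (9·8·7) / 3! = 504 / 6 = 84.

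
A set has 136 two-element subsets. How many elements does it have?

n(n−1)/2 = 136 ⇒ n(n−1) = 272. Since 17·16 = 272, n = 17.

17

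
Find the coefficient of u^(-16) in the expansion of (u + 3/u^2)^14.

General term: C(14,j)·(u)^j·(3/u^2)^(14-j), with u-exponent 1j − 2(14−j) = 3j − 28.
Set 3j − 28 = -16: j = 4.
C(14,4) = 1001; 1^4 = 1; 3^10 = 59049.
Coefficient = 1001 · 1 · 59049 = 59108049.

59108049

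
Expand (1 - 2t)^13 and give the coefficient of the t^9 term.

The general term is C(13,j)·(1)^j·(-2t)^(13-j); the t^9 term has j = 4.
C(13,4) = 715.
Coefficient = C(13,4) · (-2)^9 = 715 · (-512) = -366080.

-366080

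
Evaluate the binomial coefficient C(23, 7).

C(23,7) = (23·22·21·20·19·18·17) / 7! = 1235591280 / 5040 = 245157.

245157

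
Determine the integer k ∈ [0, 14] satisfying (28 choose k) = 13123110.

10

C(28,k) increases on 0 ≤ k ≤ 14. C(28,9) = 6906900 and C(28,10) = 13123110, so k = 10.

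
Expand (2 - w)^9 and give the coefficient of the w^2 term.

4608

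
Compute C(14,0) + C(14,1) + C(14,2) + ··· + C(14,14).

16384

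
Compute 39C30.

C(39,30) = C(39,9) by symmetry.
C(39,9) = (39·38·37·36·35·34·33·32·31) / 9! = 76899763100160 / 362880 = 211915132.

211915132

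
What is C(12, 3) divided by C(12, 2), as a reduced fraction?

10/3

C(n,k+1)/C(n,k) = (n−k)/(k+1) = (12−2)/(2+1) = 10/3.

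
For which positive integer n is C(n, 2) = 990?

n(n−1)/2 = 990 ⇒ n(n−1) = 1980. Since 45·44 = 1980, n = 45.

45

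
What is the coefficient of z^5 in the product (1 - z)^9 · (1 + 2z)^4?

-126

Coefficient of z^5 = Σ_{j} C(9,j)·(-1)^j·C(4,5-j)·2^(5-j) for j from 1 to 5.
= (-144) + 1152 + (-2016) + 1008 + (-126) = -126.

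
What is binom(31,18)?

C(31,18) = C(31,13) by symmetry.
C(31,13) = (31·30·29·28·27·26·25·24·23·22·21·20·19) / 13! = 1284342188088960000 / 6227020800 = 206253075.

206253075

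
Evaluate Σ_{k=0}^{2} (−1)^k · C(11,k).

45

The partial alternating sum Σ_{k=0}^{2} (−1)^k C(11,k) = (−1)^2 C(10,2) = 45.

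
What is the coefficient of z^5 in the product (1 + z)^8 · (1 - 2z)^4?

Coefficient of z^5 = Σ_{j} C(8,j)·1^j·C(4,5-j)·(-2)^(5-j) for j from 1 to 5.
= 128 + (-896) + 1344 + (-560) + 56 = 72.

72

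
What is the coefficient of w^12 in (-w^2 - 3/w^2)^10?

405

General term: C(10,j)·(-w^2)^j·(-3/w^2)^(10-j), with w-exponent 2j − 2(10−j) = 4j − 20.
Set 4j − 20 = 12: j = 8.
C(10,8) = 45; (-1)^8 = 1; (-3)^2 = 9.
Coefficient = 45 · 1 · 9 = 405.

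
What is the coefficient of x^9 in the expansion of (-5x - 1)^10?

19531250

The general term is C(10,j)·(-5x)^j·(-1)^(10-j); the x^9 term has j = 9.
C(10,9) = 10.
Coefficient = C(10,9) · (-5)^9 · (-1)^1 = 10 · (-1953125) · (-1) = 19531250.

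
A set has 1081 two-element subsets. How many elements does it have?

n(n−1)/2 = 1081 ⇒ n(n−1) = 2162. Since 47·46 = 2162, n = 47.

47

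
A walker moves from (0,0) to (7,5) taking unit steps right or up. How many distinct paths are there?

792

Each path is a sequence of 12 steps with 7 rights: C(12,7) = 792.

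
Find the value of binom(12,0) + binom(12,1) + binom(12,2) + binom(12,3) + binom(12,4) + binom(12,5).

1 + 12 + 66 + 220 + 495 + 792 = 1586.

1586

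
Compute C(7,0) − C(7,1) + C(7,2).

15

The partial alternating sum Σ_{k=0}^{2} (−1)^k C(7,k) = (−1)^2 C(6,2) = 15.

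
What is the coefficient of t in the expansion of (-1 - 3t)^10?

The general term is C(10,j)·(-1)^j·(-3t)^(10-j); the t^1 term has j = 9.
C(10,9) = 10.
Coefficient = C(10,9) · (-1)^9 · (-3)^1 = 10 · (-1) · (-3) = 30.

30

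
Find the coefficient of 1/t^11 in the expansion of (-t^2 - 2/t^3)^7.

-672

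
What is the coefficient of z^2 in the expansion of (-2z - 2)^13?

-638976

The general term is C(13,j)·(-2z)^j·(-2)^(13-j); the z^2 term has j = 2.
C(13,2) = 78.
Coefficient = C(13,2) · (-2)^2 · (-2)^11 = 78 · 4 · (-2048) = -638976.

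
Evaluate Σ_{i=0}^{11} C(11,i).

The entries of row 11 sum to 2^11 = 2048.

2048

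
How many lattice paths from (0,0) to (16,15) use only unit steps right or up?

300540195

Each path is a sequence of 31 steps with 16 rights: C(31,16) = 300540195.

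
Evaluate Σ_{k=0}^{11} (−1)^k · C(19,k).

-31824

The partial alternating sum Σ_{k=0}^{11} (−1)^k C(19,k) = (−1)^11 C(18,11) = -31824.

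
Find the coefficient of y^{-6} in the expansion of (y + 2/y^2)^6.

240

General term: C(6,j)·(y)^j·(2/y^2)^(6-j), with y-exponent 1j − 2(6−j) = 3j − 12.
Set 3j − 12 = -6: j = 2.
C(6,2) = 15; 1^2 = 1; 2^4 = 16.
Coefficient = 15 · 1 · 16 = 240.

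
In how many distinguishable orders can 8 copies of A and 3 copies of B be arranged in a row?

Choose positions for the A's: C(11,8) = 165.

165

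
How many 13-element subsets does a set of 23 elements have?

1144066

C(23,13) = C(23,10) by symmetry.
C(23,10) = (23·22·21·20·19·18·17·16·15·14) / 10! = 4151586700800 / 3628800 = 1144066.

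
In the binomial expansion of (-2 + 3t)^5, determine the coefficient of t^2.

The general term is C(5,j)·(-2)^j·(3t)^(5-j); the t^2 term has j = 3.
C(5,3) = 10.
Coefficient = C(5,3) · (-2)^3 · 3^2 = 10 · (-8) · 9 = -720.

-720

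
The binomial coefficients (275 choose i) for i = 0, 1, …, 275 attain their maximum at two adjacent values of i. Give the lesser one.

137

For odd n = 275, C(275,i) peaks at i = (n−1)/2 and (n+1)/2; the lesser is 137.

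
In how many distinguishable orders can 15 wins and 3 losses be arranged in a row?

816

Choose positions for the wins: C(18,15) = 816.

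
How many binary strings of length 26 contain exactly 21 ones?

65780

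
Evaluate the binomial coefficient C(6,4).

15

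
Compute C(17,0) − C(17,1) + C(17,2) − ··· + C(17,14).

120

The partial alternating sum Σ_{k=0}^{14} (−1)^k C(17,k) = (−1)^14 C(16,14) = 120.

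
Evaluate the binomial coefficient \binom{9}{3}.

C(9,3) = (9·8·7) / 3! = 504 / 6 = 84.

84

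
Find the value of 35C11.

C(35,11) = (35·34·33·32·31·30·29·28·27·26·25) / 11! = 16654322805120000 / 39916800 = 417225900.

417225900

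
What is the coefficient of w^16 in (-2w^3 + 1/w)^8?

General term: C(8,j)·(-2w^3)^j·(1/w)^(8-j), with w-exponent 3j − 1(8−j) = 4j − 8.
Set 4j − 8 = 16: j = 6.
C(8,6) = 28; (-2)^6 = 64; 1^2 = 1.
Coefficient = 28 · 64 · 1 = 1792.

1792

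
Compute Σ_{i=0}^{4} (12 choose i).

794

1 + 12 + 66 + 220 + 495 = 794.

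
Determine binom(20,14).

38760

C(20,14) = C(20,6) by symmetry.
C(20,6) = (20·19·18·17·16·15) / 6! = 27907200 / 720 = 38760.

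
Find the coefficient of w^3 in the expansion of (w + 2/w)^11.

General term: C(11,j)·(w)^j·(2/w)^(11-j), with w-exponent 1j − 1(11−j) = 2j − 11.
Set 2j − 11 = 3: j = 7.
C(11,7) = 330; 1^7 = 1; 2^4 = 16.
Coefficient = 330 · 1 · 16 = 5280.

5280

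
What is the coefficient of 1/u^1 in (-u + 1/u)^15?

General term: C(15,j)·(-u)^j·(1/u)^(15-j), with u-exponent 1j − 1(15−j) = 2j − 15.
Set 2j − 15 = -1: j = 7.
C(15,7) = 6435; (-1)^7 = -1; 1^8 = 1.
Coefficient = 6435 · (-1) · 1 = -6435.

-6435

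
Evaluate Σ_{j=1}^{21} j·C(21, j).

22020096

Differentiating (1+x)^21 and setting x=1: Σ j·C(21,j) = 21·2^20 = 22020096.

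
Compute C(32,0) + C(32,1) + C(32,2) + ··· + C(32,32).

4294967296

Setting x = 1 in (1+x)^32 gives Σ C(32,k) = 2^32 = 4294967296.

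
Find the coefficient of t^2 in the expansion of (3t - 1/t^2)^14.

59108049

General term: C(14,j)·(3t)^j·(-1/t^2)^(14-j), with t-exponent 1j − 2(14−j) = 3j − 28.
Set 3j − 28 = 2: j = 10.
C(14,10) = 1001; 3^10 = 59049; (-1)^4 = 1.
Coefficient = 1001 · 59049 · 1 = 59108049.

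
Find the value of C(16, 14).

120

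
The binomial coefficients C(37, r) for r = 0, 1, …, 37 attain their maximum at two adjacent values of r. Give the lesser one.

For odd n = 37, C(37,r) peaks at r = (n−1)/2 and (n+1)/2; the lesser is 18.

18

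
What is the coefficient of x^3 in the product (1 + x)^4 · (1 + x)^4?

56

Coefficient of x^3 = Σ_{j} C(4,j)·C(4,3-j) for j from 0 to 3.
= 4 + 24 + 24 + 4 = 56.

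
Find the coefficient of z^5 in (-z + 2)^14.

The general term is C(14,j)·(-z)^j·(2)^(14-j); the z^5 term has j = 5.
C(14,5) = 2002.
Coefficient = C(14,5) · (-1)^5 · 2^9 = 2002 · (-1) · 512 = -1025024.

-1025024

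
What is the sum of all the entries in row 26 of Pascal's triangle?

67108864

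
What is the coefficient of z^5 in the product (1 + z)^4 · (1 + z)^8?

792

Coefficient of z^5 = Σ_{j} C(4,j)·C(8,5-j) for j from 0 to 4.
= 56 + 280 + 336 + 112 + 8 = 792.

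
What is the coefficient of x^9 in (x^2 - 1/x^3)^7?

General term: C(7,j)·(x^2)^j·(-1/x^3)^(7-j), with x-exponent 2j − 3(7−j) = 5j − 21.
Set 5j − 21 = 9: j = 6.
C(7,6) = 7; 1^6 = 1; (-1)^1 = -1.
Coefficient = 7 · 1 · (-1) = -7.

-7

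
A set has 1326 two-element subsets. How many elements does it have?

n(n−1)/2 = 1326 ⇒ n(n−1) = 2652. Since 52·51 = 2652, n = 52.

52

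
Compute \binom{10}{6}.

210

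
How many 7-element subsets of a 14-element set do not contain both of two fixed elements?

2640

All 7-subsets: C(14,7) = 3432. Those containing both fixed elements: C(12,5) = 792.
3432 − 792 = 2640.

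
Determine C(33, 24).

C(33,24) = C(33,9) by symmetry.
C(33,9) = (33·32·31·30·29·28·27·26·25) / 9! = 13995229248000 / 362880 = 38567100.

38567100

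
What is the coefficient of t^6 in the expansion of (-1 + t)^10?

210

The general term is C(10,j)·(-1)^j·(t)^(10-j); the t^6 term has j = 4.
C(10,4) = 210.
Coefficient = C(10,4) = 210.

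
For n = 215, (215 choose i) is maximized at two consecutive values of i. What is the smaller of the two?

For odd n = 215, C(215,i) peaks at i = (n−1)/2 and (n+1)/2; the smaller is 107.

107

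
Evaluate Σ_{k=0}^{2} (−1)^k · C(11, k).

The partial alternating sum Σ_{k=0}^{2} (−1)^k C(11,k) = (−1)^2 C(10,2) = 45.

45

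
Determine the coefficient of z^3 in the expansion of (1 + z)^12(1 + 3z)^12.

15664

Coefficient of z^3 = Σ_{j} C(12,j)·1^j·C(12,3-j)·3^(3-j) for j from 0 to 3.
= 5940 + 7128 + 2376 + 220 = 15664.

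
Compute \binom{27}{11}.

13037895

C(27,11) = (27·26·25·24·23·22·21·20·19·18·17) / 11! = 520431047136000 / 39916800 = 13037895.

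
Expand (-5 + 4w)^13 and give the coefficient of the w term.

12695312500

The general term is C(13,j)·(-5)^j·(4w)^(13-j); the w^1 term has j = 12.
C(13,12) = 13.
Coefficient = C(13,12) · (-5)^12 · 4^1 = 13 · 244140625 · 4 = 12695312500.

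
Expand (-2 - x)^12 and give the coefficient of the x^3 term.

112640

The general term is C(12,j)·(-2)^j·(-x)^(12-j); the x^3 term has j = 9.
C(12,9) = 220.
Coefficient = C(12,9) · (-2)^9 · (-1)^3 = 220 · (-512) · (-1) = 112640.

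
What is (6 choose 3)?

20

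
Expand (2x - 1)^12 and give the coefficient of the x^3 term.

The general term is C(12,j)·(2x)^j·(-1)^(12-j); the x^3 term has j = 3.
C(12,3) = 220.
Coefficient = C(12,3) · 2^3 · (-1)^9 = 220 · 8 · (-1) = -1760.

-1760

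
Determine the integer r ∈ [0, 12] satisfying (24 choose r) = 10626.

C(24,r) increases on 0 ≤ r ≤ 12. C(24,3) = 2024 and C(24,4) = 10626, so r = 4.

4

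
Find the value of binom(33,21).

354817320

C(33,21) = C(33,12) by symmetry.
C(33,12) = (33·32·31·30·29·28·27·26·25·24·23·22) / 12! = 169958063987712000 / 479001600 = 354817320.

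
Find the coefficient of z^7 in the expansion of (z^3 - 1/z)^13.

1287

General term: C(13,j)·(z^3)^j·(-1/z)^(13-j), with z-exponent 3j − 1(13−j) = 4j − 13.
Set 4j − 13 = 7: j = 5.
C(13,5) = 1287; 1^5 = 1; (-1)^8 = 1.
Coefficient = 1287 · 1 · 1 = 1287.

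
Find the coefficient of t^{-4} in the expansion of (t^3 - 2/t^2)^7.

-672

General term: C(7,j)·(t^3)^j·(-2/t^2)^(7-j), with t-exponent 3j − 2(7−j) = 5j − 14.
Set 5j − 14 = -4: j = 2.
C(7,2) = 21; 1^2 = 1; (-2)^5 = -32.
Coefficient = 21 · 1 · (-32) = -672.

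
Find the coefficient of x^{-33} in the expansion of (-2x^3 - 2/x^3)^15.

General term: C(15,j)·(-2x^3)^j·(-2/x^3)^(15-j), with x-exponent 3j − 3(15−j) = 6j − 45.
Set 6j − 45 = -33: j = 2.
C(15,2) = 105; (-2)^2 = 4; (-2)^13 = -8192.
Coefficient = 105 · 4 · (-8192) = -3440640.

-3440640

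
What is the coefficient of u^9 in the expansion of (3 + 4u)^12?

1557135360

The general term is C(12,j)·(3)^j·(4u)^(12-j); the u^9 term has j = 3.
C(12,3) = 220.
Coefficient = C(12,3) · 3^3 · 4^9 = 220 · 27 · 262144 = 1557135360.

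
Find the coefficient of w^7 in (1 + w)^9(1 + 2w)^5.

Coefficient of w^7 = Σ_{j} C(9,j)·1^j·C(5,7-j)·2^(7-j) for j from 2 to 7.
= 1152 + 6720 + 10080 + 5040 + 840 + 36 = 23868.

23868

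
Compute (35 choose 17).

4537567650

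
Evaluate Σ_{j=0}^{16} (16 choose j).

65536

The entries of row 16 sum to 2^16 = 65536.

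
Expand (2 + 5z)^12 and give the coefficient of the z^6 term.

924000000

The general term is C(12,j)·(2)^j·(5z)^(12-j); the z^6 term has j = 6.
C(12,6) = 924.
Coefficient = C(12,6) · 2^6 · 5^6 = 924 · 64 · 15625 = 924000000.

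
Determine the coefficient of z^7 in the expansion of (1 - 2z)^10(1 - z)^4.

-131904

Coefficient of z^7 = Σ_{j} C(10,j)·(-2)^j·C(4,7-j)·(-1)^(7-j) for j from 3 to 7.
= (-960) + (-13440) + (-48384) + (-53760) + (-15360) = -131904.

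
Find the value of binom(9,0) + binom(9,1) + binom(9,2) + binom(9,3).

130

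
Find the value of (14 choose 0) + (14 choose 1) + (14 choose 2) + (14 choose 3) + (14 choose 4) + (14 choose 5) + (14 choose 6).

1 + 14 + 91 + 364 + 1001 + 2002 + 3003 = 6476.

6476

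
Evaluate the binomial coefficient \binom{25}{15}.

3268760

C(25,15) = C(25,10) by symmetry.
C(25,10) = (25·24·23·22·21·20·19·18·17·16) / 10! = 11861676288000 / 3628800 = 3268760.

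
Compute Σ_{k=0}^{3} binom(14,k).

470

1 + 14 + 91 + 364 = 470.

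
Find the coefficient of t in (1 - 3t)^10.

-30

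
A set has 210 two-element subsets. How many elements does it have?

n(n−1)/2 = 210 ⇒ n(n−1) = 420. Since 21·20 = 420, n = 21.

21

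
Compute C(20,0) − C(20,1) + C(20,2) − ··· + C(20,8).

75582

The partial alternating sum Σ_{k=0}^{8} (−1)^k C(20,k) = (−1)^8 C(19,8) = 75582.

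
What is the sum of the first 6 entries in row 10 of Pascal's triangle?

638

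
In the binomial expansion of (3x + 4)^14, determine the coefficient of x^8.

The general term is C(14,j)·(3x)^j·(4)^(14-j); the x^8 term has j = 8.
C(14,8) = 3003.
Coefficient = C(14,8) · 3^8 · 4^6 = 3003 · 6561 · 4096 = 80702189568.

80702189568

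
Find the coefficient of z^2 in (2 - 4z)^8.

The general term is C(8,j)·(2)^j·(-4z)^(8-j); the z^2 term has j = 6.
C(8,6) = 28.
Coefficient = C(8,6) · 2^6 · (-4)^2 = 28 · 64 · 16 = 28672.

28672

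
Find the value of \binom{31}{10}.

44352165

C(31,10) = (31·30·29·28·27·26·25·24·23·22) / 10! = 160945136352000 / 3628800 = 44352165.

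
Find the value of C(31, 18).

206253075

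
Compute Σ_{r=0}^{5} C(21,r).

27896

1 + 21 + 210 + 1330 + 5985 + 20349 = 27896.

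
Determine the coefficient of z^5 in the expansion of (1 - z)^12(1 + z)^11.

-55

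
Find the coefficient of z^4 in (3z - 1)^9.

-10206

The general term is C(9,j)·(3z)^j·(-1)^(9-j); the z^4 term has j = 4.
C(9,4) = 126.
Coefficient = C(9,4) · 3^4 · (-1)^5 = 126 · 81 · (-1) = -10206.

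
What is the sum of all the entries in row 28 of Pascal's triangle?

The entries of row 28 sum to 2^28 = 268435456.

268435456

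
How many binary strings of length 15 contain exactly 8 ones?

6435

Choose the 8 positions: C(15,8) = 6435.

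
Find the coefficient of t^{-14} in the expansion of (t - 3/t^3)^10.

153090

General term: C(10,j)·(t)^j·(-3/t^3)^(10-j), with t-exponent 1j − 3(10−j) = 4j − 30.
Set 4j − 30 = -14: j = 4.
C(10,4) = 210; 1^4 = 1; (-3)^6 = 729.
Coefficient = 210 · 1 · 729 = 153090.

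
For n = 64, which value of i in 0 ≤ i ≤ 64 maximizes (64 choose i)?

32

C(64,i) is maximized at i = 64/2 = 32.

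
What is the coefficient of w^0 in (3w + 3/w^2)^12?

General term: C(12,j)·(3w)^j·(3/w^2)^(12-j), with w-exponent 1j − 2(12−j) = 3j − 24.
Set 3j − 24 = 0: j = 8.
C(12,8) = 495; 3^8 = 6561; 3^4 = 81.
Coefficient = 495 · 6561 · 81 = 263063295.

263063295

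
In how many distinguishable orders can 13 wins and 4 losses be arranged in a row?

2380

Choose positions for the wins: C(17,13) = 2380.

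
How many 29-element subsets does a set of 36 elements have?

8347680

C(36,29) = C(36,7) by symmetry.
C(36,7) = (36·35·34·33·32·31·30) / 7! = 42072307200 / 5040 = 8347680.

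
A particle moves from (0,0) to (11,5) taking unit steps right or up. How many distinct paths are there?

4368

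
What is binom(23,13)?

C(23,13) = C(23,10) by symmetry.
C(23,10) = (23·22·21·20·19·18·17·16·15·14) / 10! = 4151586700800 / 3628800 = 1144066.

1144066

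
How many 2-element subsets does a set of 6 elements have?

15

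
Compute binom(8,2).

28

C(8,2) = (8·7) / 2! = 56 / 2 = 28.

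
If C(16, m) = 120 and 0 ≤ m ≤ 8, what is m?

2

C(16,m) increases on 0 ≤ m ≤ 8. C(16,1) = 16 and C(16,2) = 120, so m = 2.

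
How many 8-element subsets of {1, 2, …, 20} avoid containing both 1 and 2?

107406

All 8-subsets: C(20,8) = 125970. Those containing both fixed elements: C(18,6) = 18564.
125970 − 18564 = 107406.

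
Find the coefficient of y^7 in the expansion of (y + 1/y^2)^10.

10

General term: C(10,j)·(y)^j·(1/y^2)^(10-j), with y-exponent 1j − 2(10−j) = 3j − 20.
Set 3j − 20 = 7: j = 9.
C(10,9) = 10; 1^9 = 1; 1^1 = 1.
Coefficient = 10 · 1 · 1 = 10.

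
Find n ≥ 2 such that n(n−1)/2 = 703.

n(n−1)/2 = 703 ⇒ n(n−1) = 1406. Since 38·37 = 1406, n = 38.

38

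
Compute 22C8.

319770

C(22,8) = (22·21·20·19·18·17·16·15) / 8! = 12893126400 / 40320 = 319770.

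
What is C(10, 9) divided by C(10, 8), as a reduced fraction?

2/9

C(n,k+1)/C(n,k) = (n−k)/(k+1) = (10−8)/(8+1) = 2/9.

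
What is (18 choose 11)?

31824

C(18,11) = C(18,7) by symmetry.
C(18,7) = (18·17·16·15·14·13·12) / 7! = 160392960 / 5040 = 31824.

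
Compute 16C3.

560

C(16,3) = (16·15·14) / 3! = 3360 / 6 = 560.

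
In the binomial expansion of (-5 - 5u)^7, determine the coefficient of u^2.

The general term is C(7,j)·(-5)^j·(-5u)^(7-j); the u^2 term has j = 5.
C(7,5) = 21.
Coefficient = C(7,5) · (-5)^5 · (-5)^2 = 21 · (-3125) · 25 = -1640625.

-1640625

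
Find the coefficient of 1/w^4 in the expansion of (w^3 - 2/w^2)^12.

126720

General term: C(12,j)·(w^3)^j·(-2/w^2)^(12-j), with w-exponent 3j − 2(12−j) = 5j − 24.
Set 5j − 24 = -4: j = 4.
C(12,4) = 495; 1^4 = 1; (-2)^8 = 256.
Coefficient = 495 · 1 · 256 = 126720.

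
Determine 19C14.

11628

C(19,14) = C(19,5) by symmetry.
C(19,5) = (19·18·17·16·15) / 5! = 1395360 / 120 = 11628.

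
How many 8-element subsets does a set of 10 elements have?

45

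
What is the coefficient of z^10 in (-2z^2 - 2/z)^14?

General term: C(14,j)·(-2z^2)^j·(-2/z)^(14-j), with z-exponent 2j − 1(14−j) = 3j − 14.
Set 3j − 14 = 10: j = 8.
C(14,8) = 3003; (-2)^8 = 256; (-2)^6 = 64.
Coefficient = 3003 · 256 · 64 = 49201152.

49201152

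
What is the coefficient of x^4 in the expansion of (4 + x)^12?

32440320

The general term is C(12,j)·(4)^j·(x)^(12-j); the x^4 term has j = 8.
C(12,8) = 495.
Coefficient = C(12,8) · 4^8 = 495 · 65536 = 32440320.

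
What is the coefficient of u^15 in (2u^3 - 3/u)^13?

General term: C(13,j)·(2u^3)^j·(-3/u)^(13-j), with u-exponent 3j − 1(13−j) = 4j − 13.
Set 4j − 13 = 15: j = 7.
C(13,7) = 1716; 2^7 = 128; (-3)^6 = 729.
Coefficient = 1716 · 128 · 729 = 160123392.

160123392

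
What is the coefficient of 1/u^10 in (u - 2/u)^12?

-24576

General term: C(12,j)·(u)^j·(-2/u)^(12-j), with u-exponent 1j − 1(12−j) = 2j − 12.
Set 2j − 12 = -10: j = 1.
C(12,1) = 12; 1^1 = 1; (-2)^11 = -2048.
Coefficient = 12 · 1 · (-2048) = -24576.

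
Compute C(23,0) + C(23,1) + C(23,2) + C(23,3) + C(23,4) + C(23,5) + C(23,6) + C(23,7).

1 + 23 + 253 + 1771 + 8855 + 33649 + 100947 + 245157 = 390656.

390656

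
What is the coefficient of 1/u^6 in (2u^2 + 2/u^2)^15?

General term: C(15,j)·(2u^2)^j·(2/u^2)^(15-j), with u-exponent 2j − 2(15−j) = 4j − 30.
Set 4j − 30 = -6: j = 6.
C(15,6) = 5005; 2^6 = 64; 2^9 = 512.
Coefficient = 5005 · 64 · 512 = 164003840.

164003840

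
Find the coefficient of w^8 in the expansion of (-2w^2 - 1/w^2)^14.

1025024

General term: C(14,j)·(-2w^2)^j·(-1/w^2)^(14-j), with w-exponent 2j − 2(14−j) = 4j − 28.
Set 4j − 28 = 8: j = 9.
C(14,9) = 2002; (-2)^9 = -512; (-1)^5 = -1.
Coefficient = 2002 · (-512) · (-1) = 1025024.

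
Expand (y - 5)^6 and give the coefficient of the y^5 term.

-30

The general term is C(6,j)·(y)^j·(-5)^(6-j); the y^5 term has j = 5.
C(6,5) = 6.
Coefficient = C(6,5) · (-5)^1 = 6 · (-5) = -30.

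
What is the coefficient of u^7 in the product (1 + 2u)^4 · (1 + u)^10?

Coefficient of u^7 = Σ_{j} C(4,j)·2^j·C(10,7-j)·1^(7-j) for j from 0 to 4.
= 120 + 1680 + 6048 + 6720 + 1920 = 16488.

16488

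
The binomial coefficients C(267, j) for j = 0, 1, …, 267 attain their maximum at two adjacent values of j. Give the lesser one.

For odd n = 267, C(267,j) peaks at j = (n−1)/2 and (n+1)/2; the lesser is 133.

133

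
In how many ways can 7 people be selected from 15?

6435

This is C(15,7) = 6435.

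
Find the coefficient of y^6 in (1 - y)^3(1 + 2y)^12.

5104

Coefficient of y^6 = Σ_{j} C(3,j)·(-1)^j·C(12,6-j)·2^(6-j) for j from 0 to 3.
= 59136 + (-76032) + 23760 + (-1760) = 5104.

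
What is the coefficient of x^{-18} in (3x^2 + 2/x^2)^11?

General term: C(11,j)·(3x^2)^j·(2/x^2)^(11-j), with x-exponent 2j − 2(11−j) = 4j − 22.
Set 4j − 22 = -18: j = 1.
C(11,1) = 11; 3^1 = 3; 2^10 = 1024.
Coefficient = 11 · 3 · 1024 = 33792.

33792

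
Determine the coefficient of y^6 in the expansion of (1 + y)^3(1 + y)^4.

(1 + y)^3(1 + y)^4 = (1 + y)^7, so the coefficient of y^6 is C(7,6)·1^6 = 7·1 = 7.

7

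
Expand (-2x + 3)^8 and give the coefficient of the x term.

-34992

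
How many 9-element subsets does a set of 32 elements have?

C(32,9) = (32·31·30·29·28·27·26·25·24) / 9! = 10178348544000 / 362880 = 28048800.

28048800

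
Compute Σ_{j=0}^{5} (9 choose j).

1 + 9 + 36 + 84 + 126 + 126 = 382.

382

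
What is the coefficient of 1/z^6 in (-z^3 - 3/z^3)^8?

13608

General term: C(8,j)·(-z^3)^j·(-3/z^3)^(8-j), with z-exponent 3j − 3(8−j) = 6j − 24.
Set 6j − 24 = -6: j = 3.
C(8,3) = 56; (-1)^3 = -1; (-3)^5 = -243.
Coefficient = 56 · (-1) · (-243) = 13608.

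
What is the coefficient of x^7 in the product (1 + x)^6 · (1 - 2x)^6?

Coefficient of x^7 = Σ_{j} C(6,j)·1^j·C(6,7-j)·(-2)^(7-j) for j from 1 to 6.
= 384 + (-2880) + 4800 + (-2400) + 360 + (-12) = 252.

252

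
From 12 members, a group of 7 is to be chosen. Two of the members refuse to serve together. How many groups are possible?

All 7-subsets: C(12,7) = 792. Those containing both fixed elements: C(10,5) = 252.
792 − 252 = 540.

540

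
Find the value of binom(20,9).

167960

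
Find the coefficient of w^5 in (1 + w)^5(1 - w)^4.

Coefficient of w^5 = Σ_{j} C(5,j)·1^j·C(4,5-j)·(-1)^(5-j) for j from 1 to 5.
= 5 + (-40) + 60 + (-20) + 1 = 6.

6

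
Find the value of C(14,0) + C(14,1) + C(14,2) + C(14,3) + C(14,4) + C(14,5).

1 + 14 + 91 + 364 + 1001 + 2002 = 3473.

3473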